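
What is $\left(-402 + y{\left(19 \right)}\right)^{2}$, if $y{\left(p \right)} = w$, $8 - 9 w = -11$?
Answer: $\frac{12952801}{81} \approx 1.5991 \cdot 10^{5}$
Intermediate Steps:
$w = \frac{19}{9}$ ($w = \frac{8}{9} - - \frac{11}{9} = \frac{8}{9} + \frac{11}{9} = \frac{19}{9} \approx 2.1111$)
$y{\left(p \right)} = \frac{19}{9}$
$\left(-402 + y{\left(19 \right)}\right)^{2} = \left(-402 + \frac{19}{9}\right)^{2} = \left(- \frac{3599}{9}\right)^{2} = \frac{12952801}{81}$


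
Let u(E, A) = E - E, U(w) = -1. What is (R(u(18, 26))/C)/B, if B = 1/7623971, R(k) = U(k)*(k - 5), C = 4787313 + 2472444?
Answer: 38119855/7259757 ≈ 5.2508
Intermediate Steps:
u(E, A) = 0
C = 7259757
R(k) = 5 - k (R(k) = -(k - 5) = -(-5 + k) = 5 - k)
B = 1/7623971 ≈ 1.3117e-7
(R(u(18, 26))/C)/B = ((5 - 1*0)/7259757)/(1/7623971) = ((5 + 0)*(1/7259757))*7623971 = (5*(1/7259757))*7623971 = (5/7259757)*7623971 = 38119855/7259757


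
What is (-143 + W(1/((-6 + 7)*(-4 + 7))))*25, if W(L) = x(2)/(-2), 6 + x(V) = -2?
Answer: -3475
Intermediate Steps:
x(V) = -8 (x(V) = -6 - 2 = -8)
W(L) = 4 (W(L) = -8/(-2) = -8*(-1/2) = 4)
(-143 + W(1/((-6 + 7)*(-4 + 7))))*25 = (-143 + 4)*25 = -139*25 = -3475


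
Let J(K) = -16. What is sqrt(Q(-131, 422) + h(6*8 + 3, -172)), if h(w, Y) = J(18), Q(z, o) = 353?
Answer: sqrt(337) ≈ 18.358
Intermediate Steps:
h(w, Y) = -16
sqrt(Q(-131, 422) + h(6*8 + 3, -172)) = sqrt(353 - 16) = sqrt(337)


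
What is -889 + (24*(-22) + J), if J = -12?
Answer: -1429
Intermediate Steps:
-889 + (24*(-22) + J) = -889 + (24*(-22) - 12) = -889 + (-528 - 12) = -889 - 540 = -1429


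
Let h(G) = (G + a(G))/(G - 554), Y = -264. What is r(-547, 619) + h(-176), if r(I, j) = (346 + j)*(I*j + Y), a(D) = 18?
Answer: -119353906746/365 ≈ -3.2700e+8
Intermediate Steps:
h(G) = (18 + G)/(-554 + G) (h(G) = (G + 18)/(G - 554) = (18 + G)/(-554 + G))
r(I, j) = (-264 + I*j)*(346 + j) (r(I, j) = (346 + j)*(I*j - 264) = (346 + j)*(-264 + I*j) = (-264 + I*j)*(346 + j))
r(-547, 619) + h(-176) = (-91344 - 264*619 - 547*619² + 346*(-547)*619) + (18 - 176)/(-554 - 176) = (-91344 - 163416 - 547*383161 - 117153178) - 158/(-730) = (-91344 - 163416 - 209589067 - 117153178) - 1/730*(-158) = -326997005 + 79/365 = -119353906746/365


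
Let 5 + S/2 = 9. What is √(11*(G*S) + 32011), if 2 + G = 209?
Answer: √50227 ≈ 224.11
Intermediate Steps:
G = 207 (G = -2 + 209 = 207)
S = 8 (S = -10 + 2*9 = -10 + 18 = 8)
√(11*(G*S) + 32011) = √(11*(207*8) + 32011) = √(11*1656 + 32011) = √(18216 + 32011) = √50227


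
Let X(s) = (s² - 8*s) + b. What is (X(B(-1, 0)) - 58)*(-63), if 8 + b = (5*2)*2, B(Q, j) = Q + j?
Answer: 2331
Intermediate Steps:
b = 12 (b = -8 + (5*2)*2 = -8 + 10*2 = -8 + 20 = 12)
X(s) = 12 + s² - 8*s (X(s) = (s² - 8*s) + 12 = 12 + s² - 8*s)
(X(B(-1, 0)) - 58)*(-63) = ((12 + (-1 + 0)² - 8*(-1 + 0)) - 58)*(-63) = ((12 + (-1)² - 8*(-1)) - 58)*(-63) = ((12 + 1 + 8) - 58)*(-63) = (21 - 58)*(-63) = -37*(-63) = 2331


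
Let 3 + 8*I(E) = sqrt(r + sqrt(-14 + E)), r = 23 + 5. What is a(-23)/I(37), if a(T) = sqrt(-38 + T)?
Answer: -I*sqrt(61)/(3/8 - sqrt(28 + sqrt(23))/8) ≈ 22.914*I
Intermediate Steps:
r = 28
I(E) = -3/8 + sqrt(28 + sqrt(-14 + E))/8
a(-23)/I(37) = sqrt(-38 - 23)/(-3/8 + sqrt(28 + sqrt(-14 + 37))/8) = sqrt(-61)/(-3/8 + sqrt(28 + sqrt(23))/8) = (I*sqrt(61))/(-3/8 + sqrt(28 + sqrt(23))/8) = I*sqrt(61)/(-3/8 + sqrt(28 + sqrt(23))/8)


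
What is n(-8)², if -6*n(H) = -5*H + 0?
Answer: 400/9 ≈ 44.444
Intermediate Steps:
n(H) = 5*H/6 (n(H) = -(-5*H + 0)/6 = -(-5)*H/6 = 5*H/6)
n(-8)² = ((⅚)*(-8))² = (-20/3)² = 400/9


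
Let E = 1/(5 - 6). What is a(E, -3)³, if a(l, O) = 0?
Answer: 0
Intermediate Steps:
E = -1 (E = 1/(-1) = -1)
a(E, -3)³ = 0³ = 0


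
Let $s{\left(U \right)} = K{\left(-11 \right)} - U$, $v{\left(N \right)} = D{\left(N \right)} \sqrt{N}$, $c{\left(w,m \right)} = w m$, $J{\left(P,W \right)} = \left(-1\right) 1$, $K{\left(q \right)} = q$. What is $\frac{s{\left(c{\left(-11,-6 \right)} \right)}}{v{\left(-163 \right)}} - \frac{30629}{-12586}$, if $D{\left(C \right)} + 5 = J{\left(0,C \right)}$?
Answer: $\frac{30629}{12586} - \frac{77 i \sqrt{163}}{978} \approx 2.4336 - 1.0052 i$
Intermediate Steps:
$J{\left(P,W \right)} = -1$
$D{\left(C \right)} = -6$ ($D{\left(C \right)} = -5 - 1 = -6$)
$c{\left(w,m \right)} = m w$
$v{\left(N \right)} = - 6 \sqrt{N}$
$s{\left(U \right)} = -11 - U$
$\frac{s{\left(c{\left(-11,-6 \right)} \right)}}{v{\left(-163 \right)}} - \frac{30629}{-12586} = \frac{-11 - \left(-6\right) \left(-11\right)}{\left(-6\right) \sqrt{-163}} - \frac{30629}{-12586} = \frac{-11 - 66}{\left(-6\right) i \sqrt{163}} - - \frac{30629}{12586} = \frac{-11 - 66}{\left(-6\right) i \sqrt{163}} + \frac{30629}{12586} = - 77 \frac{i \sqrt{163}}{978} + \frac{30629}{12586} = - \frac{77 i \sqrt{163}}{978} + \frac{30629}{12586} = \frac{30629}{12586} - \frac{77 i \sqrt{163}}{978}$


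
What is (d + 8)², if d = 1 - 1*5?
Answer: 16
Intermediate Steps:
d = -4 (d = 1 - 5 = -4)
(d + 8)² = (-4 + 8)² = 4² = 16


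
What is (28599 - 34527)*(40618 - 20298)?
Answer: -120456960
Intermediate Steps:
(28599 - 34527)*(40618 - 20298) = -5928*20320 = -120456960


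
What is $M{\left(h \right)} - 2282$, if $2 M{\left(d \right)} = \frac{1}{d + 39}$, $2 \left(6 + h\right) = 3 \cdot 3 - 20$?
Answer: $- \frac{125509}{55} \approx -2282.0$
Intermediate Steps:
$h = - \frac{23}{2}$ ($h = -6 + \frac{3 \cdot 3 - 20}{2} = -6 + \frac{9 - 20}{2} = -6 + \frac{1}{2} \left(-11\right) = -6 - \frac{11}{2} = - \frac{23}{2} \approx -11.5$)
$M{\left(d \right)} = \frac{1}{2 \left(39 + d\right)}$ ($M{\left(d \right)} = \frac{1}{2 \left(d + 39\right)} = \frac{1}{2 \left(39 + d\right)}$)
$M{\left(h \right)} - 2282 = \frac{1}{2 \left(39 - \frac{23}{2}\right)} - 2282 = \frac{1}{2 \cdot \frac{55}{2}} - 2282 = \frac{1}{2} \cdot \frac{2}{55} - 2282 = \frac{1}{55} - 2282 = - \frac{125509}{55}$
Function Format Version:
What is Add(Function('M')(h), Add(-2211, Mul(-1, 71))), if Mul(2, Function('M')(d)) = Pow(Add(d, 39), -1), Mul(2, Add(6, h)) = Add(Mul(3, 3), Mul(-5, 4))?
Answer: Rational(-125509, 55) ≈ -2282.0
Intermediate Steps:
h = Rational(-23, 2) (h = Add(-6, Mul(Rational(1, 2), Add(Mul(3, 3), Mul(-5, 4)))) = Add(-6, Mul(Rational(1, 2), Add(9, -20))) = Add(-6, Mul(Rational(1, 2), -11)) = Add(-6, Rational(-11, 2)) = Rational(-23, 2) ≈ -11.500)
Function('M')(d) = Mul(Rational(1, 2), Pow(Add(39, d), -1)) (Function('M')(d) = Mul(Rational(1, 2), Pow(Add(d, 39), -1)) = Mul(Rational(1, 2), Pow(Add(39, d), -1)))
Add(Function('M')(h), Add(-2211, Mul(-1, 71))) = Add(Mul(Rational(1, 2), Pow(Add(39, Rational(-23, 2)), -1)), Add(-2211, Mul(-1, 71))) = Add(Mul(Rational(1, 2), Pow(Rational(55, 2), -1)), Add(-2211, -71)) = Add(Mul(Rational(1, 2), Rational(2, 55)), -2282) = Add(Rational(1, 55), -2282) = Rational(-125509, 55)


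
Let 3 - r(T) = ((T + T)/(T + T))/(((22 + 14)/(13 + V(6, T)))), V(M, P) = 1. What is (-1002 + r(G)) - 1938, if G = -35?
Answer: -52873/18 ≈ -2937.4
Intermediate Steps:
r(T) = 47/18 (r(T) = 3 - (T + T)/(T + T)/((22 + 14)/(13 + 1)) = 3 - (2*T)/((2*T))/(36/14) = 3 - (2*T)*(1/(2*T))/(36*(1/14)) = 3 - 1/18/7 = 3 - 7/18 = 47/18)
(-1002 + r(G)) - 1938 = (-1002 + 47/18) - 1938 = -17989/18 - 1938 = -52873/18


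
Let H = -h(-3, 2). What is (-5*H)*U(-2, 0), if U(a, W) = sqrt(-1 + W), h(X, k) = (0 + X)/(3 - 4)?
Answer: 15*I ≈ 15.0*I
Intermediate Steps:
h(X, k) = -X (h(X, k) = X/(-1) = X*(-1) = -X)
H = -3 (H = -(-1)*(-3) = -1*3 = -3)
(-5*H)*U(-2, 0) = (-5*(-3))*sqrt(-1 + 0) = 15*sqrt(-1) = 15*I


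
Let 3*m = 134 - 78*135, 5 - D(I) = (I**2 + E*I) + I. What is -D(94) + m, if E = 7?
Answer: 18353/3 ≈ 6117.7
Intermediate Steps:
D(I) = 5 - I**2 - 8*I (D(I) = 5 - ((I**2 + 7*I) + I) = 5 - (I**2 + 8*I) = 5 + (-I**2 - 8*I) = 5 - I**2 - 8*I)
m = -10396/3 (m = (134 - 78*135)/3 = (134 - 10530)/3 = (1/3)*(-10396) = -10396/3 ≈ -3465.3)
-D(94) + m = -(5 - 1*94**2 - 8*94) - 10396/3 = -(5 - 1*8836 - 752) - 10396/3 = -(5 - 8836 - 752) - 10396/3 = -1*(-9583) - 10396/3 = 9583 - 10396/3 = 18353/3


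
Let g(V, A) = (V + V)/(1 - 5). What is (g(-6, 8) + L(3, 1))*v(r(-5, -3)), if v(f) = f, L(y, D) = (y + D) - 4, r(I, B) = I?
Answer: -15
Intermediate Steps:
g(V, A) = -V/2 (g(V, A) = (2*V)/(-4) = (2*V)*(-1/4) = -V/2)
L(y, D) = -4 + D + y (L(y, D) = (D + y) - 4 = -4 + D + y)
(g(-6, 8) + L(3, 1))*v(r(-5, -3)) = (-1/2*(-6) + (-4 + 1 + 3))*(-5) = (3 + 0)*(-5) = 3*(-5) = -15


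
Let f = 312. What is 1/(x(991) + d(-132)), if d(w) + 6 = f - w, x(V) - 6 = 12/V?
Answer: 991/440016 ≈ 0.0022522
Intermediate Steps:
x(V) = 6 + 12/V
d(w) = 306 - w (d(w) = -6 + (312 - w) = 306 - w)
1/(x(991) + d(-132)) = 1/((6 + 12/991) + (306 - 1*(-132))) = 1/((6 + 12*(1/991)) + (306 + 132)) = 1/((6 + 12/991) + 438) = 1/(5958/991 + 438) = 1/(440016/991) = 991/440016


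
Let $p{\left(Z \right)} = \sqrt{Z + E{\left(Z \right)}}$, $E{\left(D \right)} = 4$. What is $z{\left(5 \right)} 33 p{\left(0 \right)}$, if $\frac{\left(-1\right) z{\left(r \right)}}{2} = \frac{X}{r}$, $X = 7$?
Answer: $- \frac{924}{5} \approx -184.8$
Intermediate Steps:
$z{\left(r \right)} = - \frac{14}{r}$ ($z{\left(r \right)} = - 2 \frac{7}{r} = - \frac{14}{r}$)
$p{\left(Z \right)} = \sqrt{4 + Z}$ ($p{\left(Z \right)} = \sqrt{Z + 4} = \sqrt{4 + Z}$)
$z{\left(5 \right)} 33 p{\left(0 \right)} = - \frac{14}{5} \cdot 33 \sqrt{4 + 0} = \left(-14\right) \frac{1}{5} \cdot 33 \sqrt{4} = \left(- \frac{14}{5}\right) 33 \cdot 2 = \left(- \frac{462}{5}\right) 2 = - \frac{924}{5}$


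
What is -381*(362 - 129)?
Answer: -88773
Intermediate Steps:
-381*(362 - 129) = -381*233 = -88773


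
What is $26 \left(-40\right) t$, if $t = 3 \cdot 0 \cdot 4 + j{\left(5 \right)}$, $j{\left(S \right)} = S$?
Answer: $-5200$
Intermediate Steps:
$t = 5$ ($t = 3 \cdot 0 \cdot 4 + 5 = 0 \cdot 4 + 5 = 0 + 5 = 5$)
$26 \left(-40\right) t = 26 \left(-40\right) 5 = \left(-1040\right) 5 = -5200$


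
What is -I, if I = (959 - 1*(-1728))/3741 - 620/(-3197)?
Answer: -10909759/11959977 ≈ -0.91219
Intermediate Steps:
I = 10909759/11959977 (I = (959 + 1728)*(1/3741) - 620*(-1/3197) = 2687*(1/3741) + 620/3197 = 2687/3741 + 620/3197 = 10909759/11959977 ≈ 0.91219)
-I = -1*10909759/11959977 = -10909759/11959977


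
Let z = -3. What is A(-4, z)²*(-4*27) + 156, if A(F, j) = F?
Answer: -1572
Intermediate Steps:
A(-4, z)²*(-4*27) + 156 = (-4)²*(-4*27) + 156 = 16*(-108) + 156 = -1728 + 156 = -1572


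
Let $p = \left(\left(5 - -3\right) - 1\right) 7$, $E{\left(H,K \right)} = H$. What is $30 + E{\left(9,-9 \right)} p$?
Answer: $471$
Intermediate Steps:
$p = 49$ ($p = \left(\left(5 + 3\right) - 1\right) 7 = \left(8 - 1\right) 7 = 7 \cdot 7 = 49$)
$30 + E{\left(9,-9 \right)} p = 30 + 9 \cdot 49 = 30 + 441 = 471$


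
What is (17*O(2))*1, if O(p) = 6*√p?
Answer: 102*√2 ≈ 144.25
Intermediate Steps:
(17*O(2))*1 = (17*(6*√2))*1 = (102*√2)*1 = 102*√2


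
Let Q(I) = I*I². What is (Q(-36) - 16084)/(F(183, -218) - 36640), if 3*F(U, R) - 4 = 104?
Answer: 15685/9151 ≈ 1.7140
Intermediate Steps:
F(U, R) = 36 (F(U, R) = 4/3 + (⅓)*104 = 4/3 + 104/3 = 36)
Q(I) = I³
(Q(-36) - 16084)/(F(183, -218) - 36640) = ((-36)³ - 16084)/(36 - 36640) = (-46656 - 16084)/(-36604) = -62740*(-1/36604) = 15685/9151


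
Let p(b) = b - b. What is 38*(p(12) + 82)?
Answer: 3116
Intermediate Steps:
p(b) = 0
38*(p(12) + 82) = 38*(0 + 82) = 38*82 = 3116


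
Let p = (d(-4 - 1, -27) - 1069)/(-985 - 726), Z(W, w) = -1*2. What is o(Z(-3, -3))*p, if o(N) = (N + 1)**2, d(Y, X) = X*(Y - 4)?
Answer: 14/29 ≈ 0.48276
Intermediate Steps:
Z(W, w) = -2
d(Y, X) = X*(-4 + Y)
o(N) = (1 + N)**2
p = 14/29 (p = (-27*(-4 + (-4 - 1)) - 1069)/(-985 - 726) = (-27*(-4 - 5) - 1069)/(-1711) = (-27*(-9) - 1069)*(-1/1711) = (243 - 1069)*(-1/1711) = -826*(-1/1711) = 14/29 ≈ 0.48276)
o(Z(-3, -3))*p = (1 - 2)**2*(14/29) = (-1)**2*(14/29) = 1*(14/29) = 14/29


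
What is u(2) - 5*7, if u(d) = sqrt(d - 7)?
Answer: -35 + I*sqrt(5) ≈ -35.0 + 2.2361*I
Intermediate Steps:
u(d) = sqrt(-7 + d)
u(2) - 5*7 = sqrt(-7 + 2) - 5*7 = sqrt(-5) - 35 = I*sqrt(5) - 35 = -35 + I*sqrt(5)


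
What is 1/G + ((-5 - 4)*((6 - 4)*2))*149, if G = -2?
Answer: -10729/2 ≈ -5364.5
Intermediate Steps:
1/G + ((-5 - 4)*((6 - 4)*2))*149 = 1/(-2) + ((-5 - 4)*((6 - 4)*2))*149 = -½ - 18*2*149 = -½ - 9*4*149 = -½ - 36*149 = -½ - 5364 = -10729/2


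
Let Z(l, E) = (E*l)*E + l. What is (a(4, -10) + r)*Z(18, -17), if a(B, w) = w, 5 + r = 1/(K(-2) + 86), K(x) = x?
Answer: -547665/7 ≈ -78238.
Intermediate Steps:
Z(l, E) = l + l*E² (Z(l, E) = l*E² + l = l + l*E²)
r = -419/84 (r = -5 + 1/(-2 + 86) = -5 + 1/84 = -419/84 ≈ -4.9881)
(a(4, -10) + r)*Z(18, -17) = (-10 - 419/84)*(18*(1 + (-17)²)) = -3777*(1 + 289)/14 = -3777*290/14 = -1259/84*5220 = -547665/7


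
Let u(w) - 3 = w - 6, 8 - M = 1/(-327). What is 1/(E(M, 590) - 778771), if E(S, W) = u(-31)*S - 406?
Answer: -327/254879857 ≈ -1.2830e-6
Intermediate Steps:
M = 2617/327 (M = 8 - 1/(-327) = 8 - 1*(-1/327) = 8 + 1/327 = 2617/327 ≈ 8.0031)
u(w) = -3 + w (u(w) = 3 + (w - 6) = 3 + (-6 + w) = -3 + w)
E(S, W) = -406 - 34*S (E(S, W) = (-3 - 31)*S - 406 = -34*S - 406 = -406 - 34*S)
1/(E(M, 590) - 778771) = 1/((-406 - 34*2617/327) - 778771) = 1/((-406 - 88978/327) - 778771) = 1/(-221740/327 - 778771) = 1/(-254879857/327) = -327/254879857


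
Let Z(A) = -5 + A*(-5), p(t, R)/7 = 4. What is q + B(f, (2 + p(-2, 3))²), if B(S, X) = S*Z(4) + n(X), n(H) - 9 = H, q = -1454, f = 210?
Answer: -5795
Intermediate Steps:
p(t, R) = 28 (p(t, R) = 7*4 = 28)
Z(A) = -5 - 5*A
n(H) = 9 + H
B(S, X) = 9 + X - 25*S (B(S, X) = S*(-5 - 5*4) + (9 + X) = S*(-5 - 20) + (9 + X) = S*(-25) + (9 + X) = -25*S + (9 + X) = 9 + X - 25*S)
q + B(f, (2 + p(-2, 3))²) = -1454 + (9 + (2 + 28)² - 25*210) = -1454 + (9 + 30² - 5250) = -1454 + (9 + 900 - 5250) = -1454 - 4341 = -5795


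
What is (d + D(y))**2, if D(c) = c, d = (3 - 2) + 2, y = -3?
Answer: 0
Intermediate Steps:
d = 3 (d = 1 + 2 = 3)
(d + D(y))**2 = (3 - 3)**2 = 0**2 = 0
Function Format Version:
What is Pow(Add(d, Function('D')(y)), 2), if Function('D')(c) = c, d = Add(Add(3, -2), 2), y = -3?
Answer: 0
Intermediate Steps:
d = 3 (d = Add(1, 2) = 3)
Pow(Add(d, Function('D')(y)), 2) = Pow(Add(3, -3), 2) = Pow(0, 2) = 0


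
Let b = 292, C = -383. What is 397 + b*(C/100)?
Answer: -18034/25 ≈ -721.36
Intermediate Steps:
397 + b*(C/100) = 397 + 292*(-383/100) = 397 - 27959/25 = -18034/25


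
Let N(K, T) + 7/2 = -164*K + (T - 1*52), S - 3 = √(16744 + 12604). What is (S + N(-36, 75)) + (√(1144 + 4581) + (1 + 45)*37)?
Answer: 15257/2 + 2*√7337 + 5*√229 ≈ 7875.5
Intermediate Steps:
S = 3 + 2*√7337 (S = 3 + √(16744 + 12604) = 3 + √29348 = 3 + 2*√7337 ≈ 174.31)
N(K, T) = -111/2 + T - 164*K (N(K, T) = -7/2 + (-164*K + (T - 1*52)) = -7/2 + (-164*K + (T - 52)) = -7/2 + (-164*K + (-52 + T)) = -7/2 + (-52 + T - 164*K) = -111/2 + T - 164*K)
(S + N(-36, 75)) + (√(1144 + 4581) + (1 + 45)*37) = ((3 + 2*√7337) + (-111/2 + 75 - 164*(-36))) + (√(1144 + 4581) + (1 + 45)*37) = ((3 + 2*√7337) + (-111/2 + 75 + 5904)) + (√5725 + 46*37) = ((3 + 2*√7337) + 11847/2) + (5*√229 + 1702) = (11853/2 + 2*√7337) + (1702 + 5*√229) = 15257/2 + 2*√7337 + 5*√229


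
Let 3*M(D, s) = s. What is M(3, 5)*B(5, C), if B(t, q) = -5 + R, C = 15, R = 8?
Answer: 5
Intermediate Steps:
B(t, q) = 3 (B(t, q) = -5 + 8 = 3)
M(D, s) = s/3
M(3, 5)*B(5, C) = ((⅓)*5)*3 = (5/3)*3 = 5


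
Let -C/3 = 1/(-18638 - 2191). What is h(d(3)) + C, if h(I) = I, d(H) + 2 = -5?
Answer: -48600/6943 ≈ -6.9999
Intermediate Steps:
d(H) = -7 (d(H) = -2 - 5 = -7)
C = 1/6943 (C = -3/(-18638 - 2191) = -3/(-20829) = -3*(-1/20829) = 1/6943 ≈ 0.00014403)
h(d(3)) + C = -7 + 1/6943 = -48600/6943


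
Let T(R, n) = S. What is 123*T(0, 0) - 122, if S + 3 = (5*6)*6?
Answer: 21649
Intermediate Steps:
S = 177 (S = -3 + (5*6)*6 = -3 + 30*6 = -3 + 180 = 177)
T(R, n) = 177
123*T(0, 0) - 122 = 123*177 - 122 = 21771 - 122 = 21649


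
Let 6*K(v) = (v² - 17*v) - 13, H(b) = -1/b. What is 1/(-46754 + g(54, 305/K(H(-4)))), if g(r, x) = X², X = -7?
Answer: -1/46705 ≈ -2.1411e-5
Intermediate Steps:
K(v) = -13/6 - 17*v/6 + v²/6 (K(v) = ((v² - 17*v) - 13)/6 = (-13 + v² - 17*v)/6 = -13/6 - 17*v/6 + v²/6)
g(r, x) = 49 (g(r, x) = (-7)² = 49)
1/(-46754 + g(54, 305/K(H(-4)))) = 1/(-46754 + 49) = 1/(-46705) = -1/46705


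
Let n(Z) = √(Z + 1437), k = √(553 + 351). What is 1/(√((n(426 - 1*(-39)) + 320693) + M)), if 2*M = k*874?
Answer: (320693 + √1902 + 874*√226)^(-½) ≈ 0.0017306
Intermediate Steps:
k = 2*√226 (k = √904 = 2*√226 ≈ 30.067)
M = 874*√226 (M = ((2*√226)*874)/2 = (1748*√226)/2 = 874*√226 ≈ 13139.)
n(Z) = √(1437 + Z)
1/(√((n(426 - 1*(-39)) + 320693) + M)) = 1/(√((√(1437 + (426 - 1*(-39))) + 320693) + 874*√226)) = 1/(√((√(1437 + (426 + 39)) + 320693) + 874*√226)) = 1/(√((√(1437 + 465) + 320693) + 874*√226)) = 1/(√((√1902 + 320693) + 874*√226)) = 1/(√((320693 + √1902) + 874*√226)) = 1/(√(320693 + √1902 + 874*√226)) = (320693 + √1902 + 874*√226)^(-½)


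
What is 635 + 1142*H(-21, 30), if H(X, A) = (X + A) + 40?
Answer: 56593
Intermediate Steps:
H(X, A) = 40 + A + X (H(X, A) = (A + X) + 40 = 40 + A + X)
635 + 1142*H(-21, 30) = 635 + 1142*(40 + 30 - 21) = 635 + 1142*49 = 635 + 55958 = 56593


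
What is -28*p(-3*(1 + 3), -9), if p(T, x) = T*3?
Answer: 1008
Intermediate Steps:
p(T, x) = 3*T
-28*p(-3*(1 + 3), -9) = -84*(-3*(1 + 3)) = -84*(-3*4) = -84*(-12) = -28*(-36) = 1008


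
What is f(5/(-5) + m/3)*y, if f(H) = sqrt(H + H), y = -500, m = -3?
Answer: -1000*I ≈ -1000.0*I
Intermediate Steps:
f(H) = sqrt(2)*sqrt(H) (f(H) = sqrt(2*H) = sqrt(2)*sqrt(H))
f(5/(-5) + m/3)*y = (sqrt(2)*sqrt(5/(-5) - 3/3))*(-500) = (sqrt(2)*sqrt(5*(-1/5) - 3*1/3))*(-500) = (sqrt(2)*sqrt(-1 - 1))*(-500) = (sqrt(2)*sqrt(-2))*(-500) = (sqrt(2)*(I*sqrt(2)))*(-500) = (2*I)*(-500) = -1000*I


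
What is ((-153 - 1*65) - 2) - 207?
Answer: -427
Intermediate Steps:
((-153 - 1*65) - 2) - 207 = ((-153 - 65) - 2) - 207 = (-218 - 2) - 207 = -220 - 207 = -427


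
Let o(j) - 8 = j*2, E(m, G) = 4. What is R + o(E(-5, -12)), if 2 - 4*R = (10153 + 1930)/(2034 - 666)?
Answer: 78205/5472 ≈ 14.292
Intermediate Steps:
R = -9347/5472 (R = ½ - (10153 + 1930)/(4*(2034 - 666)) = ½ - 12083/(4*1368) = ½ - ¼*12083/1368 = ½ - 12083/5472 = -9347/5472 ≈ -1.7082)
o(j) = 8 + 2*j (o(j) = 8 + j*2 = 8 + 2*j)
R + o(E(-5, -12)) = -9347/5472 + (8 + 2*4) = -9347/5472 + (8 + 8) = -9347/5472 + 16 = 78205/5472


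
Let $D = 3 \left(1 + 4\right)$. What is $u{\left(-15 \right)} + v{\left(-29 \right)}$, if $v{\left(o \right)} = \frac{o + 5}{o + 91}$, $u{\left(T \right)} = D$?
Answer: $\frac{453}{31} \approx 14.613$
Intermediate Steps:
$D = 15$ ($D = 3 \cdot 5 = 15$)
$u{\left(T \right)} = 15$
$v{\left(o \right)} = \frac{5 + o}{91 + o}$
$u{\left(-15 \right)} + v{\left(-29 \right)} = 15 + \frac{5 - 29}{91 - 29} = 15 + \frac{1}{62} \left(-24\right) = 15 - \frac{12}{31} = \frac{453}{31}$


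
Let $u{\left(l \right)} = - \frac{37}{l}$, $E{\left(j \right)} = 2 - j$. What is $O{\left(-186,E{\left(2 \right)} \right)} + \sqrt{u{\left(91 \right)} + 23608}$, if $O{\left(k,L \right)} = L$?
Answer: $\frac{3 \sqrt{21721609}}{91} \approx 153.65$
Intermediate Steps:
$O{\left(-186,E{\left(2 \right)} \right)} + \sqrt{u{\left(91 \right)} + 23608} = \left(2 - 2\right) + \sqrt{- \frac{37}{91} + 23608} = \left(2 - 2\right) + \sqrt{\left(-37\right) \frac{1}{91} + 23608} = 0 + \sqrt{- \frac{37}{91} + 23608} = 0 + \sqrt{\frac{2148291}{91}} = 0 + \frac{3 \sqrt{21721609}}{91} = \frac{3 \sqrt{21721609}}{91}$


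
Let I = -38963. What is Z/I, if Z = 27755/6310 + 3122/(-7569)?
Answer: -38075555/372177615114 ≈ -0.00010230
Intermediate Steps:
Z = 38075555/9552078 (Z = 27755*(1/6310) + 3122*(-1/7569) = 5551/1262 - 3122/7569 = 38075555/9552078 ≈ 3.9861)
Z/I = (38075555/9552078)/(-38963) = (38075555/9552078)*(-1/38963) = -38075555/372177615114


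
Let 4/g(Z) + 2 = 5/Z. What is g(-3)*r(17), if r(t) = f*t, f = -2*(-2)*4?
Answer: -3264/11 ≈ -296.73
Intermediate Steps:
g(Z) = 4/(-2 + 5/Z)
f = 16 (f = 4*4 = 16)
r(t) = 16*t
g(-3)*r(17) = (-4*(-3)/(-5 + 2*(-3)))*(16*17) = -4*(-3)/(-5 - 6)*272 = -4*(-3)/(-11)*272 = -4*(-3)*(-1/11)*272 = -12/11*272 = -3264/11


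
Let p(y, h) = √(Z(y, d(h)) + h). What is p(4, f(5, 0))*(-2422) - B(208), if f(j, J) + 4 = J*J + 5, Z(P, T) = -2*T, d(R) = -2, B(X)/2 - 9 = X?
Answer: -434 - 2422*√5 ≈ -5849.8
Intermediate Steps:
B(X) = 18 + 2*X
f(j, J) = 1 + J² (f(j, J) = -4 + (J*J + 5) = -4 + (J² + 5) = -4 + (5 + J²) = 1 + J²)
p(y, h) = √(4 + h) (p(y, h) = √(-2*(-2) + h) = √(4 + h))
p(4, f(5, 0))*(-2422) - B(208) = √(4 + (1 + 0²))*(-2422) - (18 + 2*208) = √(4 + (1 + 0))*(-2422) - (18 + 416) = √(4 + 1)*(-2422) - 1*434 = √5*(-2422) - 434 = -2422*√5 - 434 = -434 - 2422*√5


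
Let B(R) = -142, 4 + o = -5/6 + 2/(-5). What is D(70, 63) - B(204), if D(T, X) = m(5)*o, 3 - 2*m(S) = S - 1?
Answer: 8677/60 ≈ 144.62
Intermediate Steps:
m(S) = 2 - S/2 (m(S) = 3/2 - (S - 1)/2 = 3/2 - (-1 + S)/2 = 3/2 + (½ - S/2) = 2 - S/2)
o = -157/30 (o = -4 + (-5/6 + 2/(-5)) = -4 + (-5*⅙ + 2*(-⅕)) = -4 + (-⅚ - ⅖) = -4 - 37/30 = -157/30 ≈ -5.2333)
D(T, X) = 157/60 (D(T, X) = (2 - ½*5)*(-157/30) = (2 - 5/2)*(-157/30) = -½*(-157/30) = 157/60)
D(70, 63) - B(204) = 157/60 - 1*(-142) = 157/60 + 142 = 8677/60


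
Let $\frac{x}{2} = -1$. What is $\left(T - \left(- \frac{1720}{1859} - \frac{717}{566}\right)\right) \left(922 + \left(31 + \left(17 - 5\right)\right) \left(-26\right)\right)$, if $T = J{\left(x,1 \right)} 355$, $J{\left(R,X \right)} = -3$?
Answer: $\frac{109591458326}{526097} \approx 2.0831 \cdot 10^{5}$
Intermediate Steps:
$x = -2$ ($x = 2 \left(-1\right) = -2$)
$T = -1065$ ($T = \left(-3\right) 355 = -1065$)
$\left(T - \left(- \frac{1720}{1859} - \frac{717}{566}\right)\right) \left(922 + \left(31 + \left(17 - 5\right)\right) \left(-26\right)\right) = \left(-1065 - \left(- \frac{1720}{1859} - \frac{717}{566}\right)\right) \left(922 + \left(31 + \left(17 - 5\right)\right) \left(-26\right)\right) = \left(-1065 - - \frac{2306423}{1052194}\right) \left(922 + \left(31 + \left(17 - 5\right)\right) \left(-26\right)\right) = \left(-1065 + \left(\frac{717}{566} + \frac{1720}{1859}\right)\right) \left(922 + \left(31 + 12\right) \left(-26\right)\right) = \left(-1065 + \frac{2306423}{1052194}\right) \left(922 + 43 \left(-26\right)\right) = - \frac{1118280187 \left(922 - 1118\right)}{1052194} = \left(- \frac{1118280187}{1052194}\right) \left(-196\right) = \frac{109591458326}{526097}$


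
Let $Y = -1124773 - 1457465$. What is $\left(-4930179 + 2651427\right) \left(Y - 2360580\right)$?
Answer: $11263456403136$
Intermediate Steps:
$Y = -2582238$ ($Y = -1124773 - 1457465 = -2582238$)
$\left(-4930179 + 2651427\right) \left(Y - 2360580\right) = \left(-4930179 + 2651427\right) \left(-2582238 - 2360580\right) = \left(-2278752\right) \left(-4942818\right) = 11263456403136$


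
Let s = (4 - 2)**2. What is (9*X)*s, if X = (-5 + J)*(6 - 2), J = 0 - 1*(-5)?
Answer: 0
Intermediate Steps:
J = 5 (J = 0 + 5 = 5)
s = 4 (s = 2**2 = 4)
X = 0 (X = (-5 + 5)*(6 - 2) = 0*4 = 0)
(9*X)*s = (9*0)*4 = 0*4 = 0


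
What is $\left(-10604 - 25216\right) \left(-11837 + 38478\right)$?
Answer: $-954280620$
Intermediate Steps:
$\left(-10604 - 25216\right) \left(-11837 + 38478\right) = \left(-35820\right) 26641 = -954280620$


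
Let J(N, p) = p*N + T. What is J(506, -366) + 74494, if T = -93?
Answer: -110795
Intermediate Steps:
J(N, p) = -93 + N*p (J(N, p) = p*N - 93 = N*p - 93 = -93 + N*p)
J(506, -366) + 74494 = (-93 + 506*(-366)) + 74494 = (-93 - 185196) + 74494 = -185289 + 74494 = -110795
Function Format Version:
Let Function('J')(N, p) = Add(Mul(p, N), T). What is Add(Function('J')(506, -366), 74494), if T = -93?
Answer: -110795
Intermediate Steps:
Function('J')(N, p) = Add(-93, Mul(N, p)) (Function('J')(N, p) = Add(Mul(p, N), -93) = Add(Mul(N, p), -93) = Add(-93, Mul(N, p)))
Add(Function('J')(506, -366), 74494) = Add(Add(-93, Mul(506, -366)), 74494) = Add(Add(-93, -185196), 74494) = Add(-185289, 74494) = -110795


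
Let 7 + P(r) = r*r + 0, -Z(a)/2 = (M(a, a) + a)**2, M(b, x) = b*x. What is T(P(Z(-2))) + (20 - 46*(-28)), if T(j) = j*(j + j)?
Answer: 7806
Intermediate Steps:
Z(a) = -2*(a + a**2)**2 (Z(a) = -2*(a*a + a)**2 = -2*(a**2 + a)**2 = -2*(a + a**2)**2)
P(r) = -7 + r**2 (P(r) = -7 + (r*r + 0) = -7 + (r**2 + 0) = -7 + r**2)
T(j) = 2*j**2 (T(j) = j*(2*j) = 2*j**2)
T(P(Z(-2))) + (20 - 46*(-28)) = 2*(-7 + (-2*(-2)**2*(1 - 2)**2)**2)**2 + (20 - 46*(-28)) = 2*(-7 + (-2*4*(-1)**2)**2)**2 + (20 + 1288) = 2*(-7 + (-2*4*1)**2)**2 + 1308 = 2*(-7 + (-8)**2)**2 + 1308 = 2*(-7 + 64)**2 + 1308 = 2*57**2 + 1308 = 2*3249 + 1308 = 6498 + 1308 = 7806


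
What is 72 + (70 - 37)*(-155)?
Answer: -5043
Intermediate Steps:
72 + (70 - 37)*(-155) = 72 + 33*(-155) = 72 - 5115 = -5043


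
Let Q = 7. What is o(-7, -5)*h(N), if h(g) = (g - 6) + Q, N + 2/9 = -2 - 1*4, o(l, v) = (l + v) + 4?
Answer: 376/9 ≈ 41.778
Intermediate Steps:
o(l, v) = 4 + l + v
N = -56/9 (N = -2/9 + (-2 - 1*4) = -2/9 + (-2 - 4) = -2/9 - 6 = -56/9 ≈ -6.2222)
h(g) = 1 + g (h(g) = (g - 6) + 7 = (-6 + g) + 7 = 1 + g)
o(-7, -5)*h(N) = (4 - 7 - 5)*(1 - 56/9) = -8*(-47/9) = 376/9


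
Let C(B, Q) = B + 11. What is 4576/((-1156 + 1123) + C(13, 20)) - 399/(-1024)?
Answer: -4682233/9216 ≈ -508.05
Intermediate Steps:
C(B, Q) = 11 + B
4576/((-1156 + 1123) + C(13, 20)) - 399/(-1024) = 4576/((-1156 + 1123) + (11 + 13)) - 399/(-1024) = 4576/(-33 + 24) - 399*(-1/1024) = 4576/(-9) + 399/1024 = 4576*(-⅑) + 399/1024 = -4576/9 + 399/1024 = -4682233/9216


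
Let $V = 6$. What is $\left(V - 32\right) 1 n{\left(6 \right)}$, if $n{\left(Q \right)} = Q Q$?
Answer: $-936$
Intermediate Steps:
$n{\left(Q \right)} = Q^{2}$
$\left(V - 32\right) 1 n{\left(6 \right)} = \left(6 - 32\right) 1 \cdot 6^{2} = \left(-26\right) 1 \cdot 36 = \left(-26\right) 36 = -936$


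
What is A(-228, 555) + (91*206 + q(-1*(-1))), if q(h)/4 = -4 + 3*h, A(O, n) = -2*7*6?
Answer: 18658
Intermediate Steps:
A(O, n) = -84 (A(O, n) = -14*6 = -84)
q(h) = -16 + 12*h (q(h) = 4*(-4 + 3*h) = -16 + 12*h)
A(-228, 555) + (91*206 + q(-1*(-1))) = -84 + (91*206 + (-16 + 12*(-1*(-1)))) = -84 + (18746 + (-16 + 12*1)) = -84 + (18746 + (-16 + 12)) = -84 + (18746 - 4) = -84 + 18742 = 18658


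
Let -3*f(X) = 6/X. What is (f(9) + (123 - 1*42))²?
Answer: 528529/81 ≈ 6525.0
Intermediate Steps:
f(X) = -2/X
(f(9) + (123 - 1*42))² = (-2/9 + (123 - 1*42))² = (-2*⅑ + (123 - 42))² = (-2/9 + 81)² = (727/9)² = 528529/81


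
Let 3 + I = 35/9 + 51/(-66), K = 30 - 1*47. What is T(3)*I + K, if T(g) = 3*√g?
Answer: -17 + 23*√3/66 ≈ -16.396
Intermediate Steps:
K = -17 (K = 30 - 47 = -17)
I = 23/198 (I = -3 + (35/9 + 51/(-66)) = -3 + (35*(⅑) + 51*(-1/66)) = -3 + (35/9 - 17/22) = -3 + 617/198 = 23/198 ≈ 0.11616)
T(3)*I + K = (3*√3)*(23/198) - 17 = 23*√3/66 - 17 = -17 + 23*√3/66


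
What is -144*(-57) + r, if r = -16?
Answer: 8192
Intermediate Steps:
-144*(-57) + r = -144*(-57) - 16 = 8208 - 16 = 8192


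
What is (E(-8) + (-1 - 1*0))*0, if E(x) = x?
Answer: 0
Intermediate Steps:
(E(-8) + (-1 - 1*0))*0 = (-8 + (-1 - 1*0))*0 = (-8 + (-1 + 0))*0 = (-8 - 1)*0 = -9*0 = 0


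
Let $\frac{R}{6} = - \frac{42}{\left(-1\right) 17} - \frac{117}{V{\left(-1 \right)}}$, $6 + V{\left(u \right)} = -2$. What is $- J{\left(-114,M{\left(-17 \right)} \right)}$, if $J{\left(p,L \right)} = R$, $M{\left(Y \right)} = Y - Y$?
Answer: $- \frac{6975}{68} \approx -102.57$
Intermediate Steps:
$V{\left(u \right)} = -8$ ($V{\left(u \right)} = -6 - 2 = -8$)
$M{\left(Y \right)} = 0$
$R = \frac{6975}{68}$ ($R = 6 \left(- \frac{42}{\left(-1\right) 17} - \frac{117}{-8}\right) = 6 \left(- \frac{42}{-17} - - \frac{117}{8}\right) = 6 \left(\left(-42\right) \left(- \frac{1}{17}\right) + \frac{117}{8}\right) = 6 \left(\frac{42}{17} + \frac{117}{8}\right) = 6 \cdot \frac{2325}{136} = \frac{6975}{68} \approx 102.57$)
$J{\left(p,L \right)} = \frac{6975}{68}$
$- J{\left(-114,M{\left(-17 \right)} \right)} = \left(-1\right) \frac{6975}{68} = - \frac{6975}{68}$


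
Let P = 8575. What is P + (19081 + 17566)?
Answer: 45222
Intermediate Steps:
P + (19081 + 17566) = 8575 + (19081 + 17566) = 8575 + 36647 = 45222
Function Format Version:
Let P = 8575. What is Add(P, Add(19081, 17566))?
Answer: 45222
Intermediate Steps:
Add(P, Add(19081, 17566)) = Add(8575, Add(19081, 17566)) = Add(8575, 36647) = 45222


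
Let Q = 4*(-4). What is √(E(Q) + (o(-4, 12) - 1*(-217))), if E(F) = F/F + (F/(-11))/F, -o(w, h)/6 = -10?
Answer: √33627/11 ≈ 16.671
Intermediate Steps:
Q = -16
o(w, h) = 60 (o(w, h) = -6*(-10) = 60)
E(F) = 10/11 (E(F) = 1 + (F*(-1/11))/F = 1 + (-F/11)/F = 1 - 1/11 = 10/11)
√(E(Q) + (o(-4, 12) - 1*(-217))) = √(10/11 + (60 - 1*(-217))) = √(10/11 + (60 + 217)) = √(10/11 + 277) = √(3057/11) = √33627/11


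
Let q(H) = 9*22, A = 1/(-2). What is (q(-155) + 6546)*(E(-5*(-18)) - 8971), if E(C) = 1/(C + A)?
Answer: -10829562408/179 ≈ -6.0500e+7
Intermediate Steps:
A = -½ ≈ -0.50000
q(H) = 198
E(C) = 1/(-½ + C) (E(C) = 1/(C - ½) = 1/(-½ + C))
(q(-155) + 6546)*(E(-5*(-18)) - 8971) = (198 + 6546)*(2/(-1 + 2*(-5*(-18))) - 8971) = 6744*(2/(-1 + 2*90) - 8971) = 6744*(2/(-1 + 180) - 8971) = 6744*(2/179 - 8971) = 6744*(-1605807/179) = -10829562408/179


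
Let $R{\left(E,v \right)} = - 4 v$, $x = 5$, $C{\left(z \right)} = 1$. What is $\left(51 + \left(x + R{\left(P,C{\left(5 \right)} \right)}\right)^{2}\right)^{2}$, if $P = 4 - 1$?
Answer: $2704$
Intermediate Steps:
$P = 3$
$\left(51 + \left(x + R{\left(P,C{\left(5 \right)} \right)}\right)^{2}\right)^{2} = \left(51 + \left(5 - 4\right)^{2}\right)^{2} = \left(51 + 1^{2}\right)^{2} = \left(51 + 1\right)^{2} = 52^{2} = 2704$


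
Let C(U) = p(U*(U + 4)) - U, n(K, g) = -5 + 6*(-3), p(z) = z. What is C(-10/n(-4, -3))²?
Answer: 624100/279841 ≈ 2.2302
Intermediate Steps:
n(K, g) = -23 (n(K, g) = -5 - 18 = -23)
C(U) = -U + U*(4 + U) (C(U) = U*(U + 4) - U = U*(4 + U) - U = -U + U*(4 + U))
C(-10/n(-4, -3))² = ((-10/(-23))*(3 - 10/(-23)))² = ((-10*(-1/23))*(3 - 10*(-1/23)))² = (10*(3 + 10/23)/23)² = ((10/23)*(79/23))² = (790/529)² = 624100/279841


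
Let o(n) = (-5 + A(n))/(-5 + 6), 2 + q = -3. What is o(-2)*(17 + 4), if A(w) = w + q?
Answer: -252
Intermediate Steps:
q = -5 (q = -2 - 3 = -5)
A(w) = -5 + w (A(w) = w - 5 = -5 + w)
o(n) = -10 + n (o(n) = (-5 + (-5 + n))/(-5 + 6) = (-10 + n)/1 = 1*(-10 + n) = -10 + n)
o(-2)*(17 + 4) = (-10 - 2)*(17 + 4) = -12*21 = -252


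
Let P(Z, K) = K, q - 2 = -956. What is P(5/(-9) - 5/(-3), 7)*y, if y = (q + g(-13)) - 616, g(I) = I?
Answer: -11081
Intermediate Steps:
q = -954 (q = 2 - 956 = -954)
y = -1583 (y = (-954 - 13) - 616 = -967 - 616 = -1583)
P(5/(-9) - 5/(-3), 7)*y = 7*(-1583) = -11081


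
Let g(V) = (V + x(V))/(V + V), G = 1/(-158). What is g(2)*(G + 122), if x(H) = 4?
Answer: 57825/316 ≈ 182.99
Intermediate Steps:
G = -1/158 ≈ -0.0063291
g(V) = (4 + V)/(2*V) (g(V) = (V + 4)/(V + V) = (4 + V)/((2*V)) = (4 + V)*(1/(2*V)) = (4 + V)/(2*V))
g(2)*(G + 122) = ((½)*(4 + 2)/2)*(-1/158 + 122) = ((½)*(½)*6)*(19275/158) = (3/2)*(19275/158) = 57825/316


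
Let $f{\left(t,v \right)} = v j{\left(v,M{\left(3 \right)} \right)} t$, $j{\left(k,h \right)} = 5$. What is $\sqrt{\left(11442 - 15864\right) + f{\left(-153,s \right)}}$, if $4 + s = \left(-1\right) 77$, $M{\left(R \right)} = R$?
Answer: $\sqrt{57543} \approx 239.88$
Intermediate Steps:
$s = -81$ ($s = -4 - 77 = -81$)
$f{\left(t,v \right)} = 5 t v$ ($f{\left(t,v \right)} = v 5 t = 5 t v$)
$\sqrt{\left(11442 - 15864\right) + f{\left(-153,s \right)}} = \sqrt{\left(11442 - 15864\right) + 5 \left(-153\right) \left(-81\right)} = \sqrt{\left(11442 - 15864\right) + 61965} = \sqrt{-4422 + 61965} = \sqrt{57543}$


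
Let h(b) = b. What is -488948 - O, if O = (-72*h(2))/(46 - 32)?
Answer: -3422564/7 ≈ -4.8894e+5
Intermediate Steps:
O = -72/7 (O = (-72*2)/(46 - 32) = -144/14 = -144*1/14 = -72/7 ≈ -10.286)
-488948 - O = -488948 - 1*(-72/7) = -488948 + 72/7 = -3422564/7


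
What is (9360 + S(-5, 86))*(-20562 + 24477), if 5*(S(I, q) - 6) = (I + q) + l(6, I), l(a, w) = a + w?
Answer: 36732096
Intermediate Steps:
S(I, q) = 36/5 + q/5 + 2*I/5 (S(I, q) = 6 + ((I + q) + (6 + I))/5 = 6 + (6 + q + 2*I)/5 = 6 + (6/5 + q/5 + 2*I/5) = 36/5 + q/5 + 2*I/5)
(9360 + S(-5, 86))*(-20562 + 24477) = (9360 + (36/5 + (⅕)*86 + (⅖)*(-5)))*(-20562 + 24477) = (9360 + (36/5 + 86/5 - 2))*3915 = (9360 + 112/5)*3915 = (46912/5)*3915 = 36732096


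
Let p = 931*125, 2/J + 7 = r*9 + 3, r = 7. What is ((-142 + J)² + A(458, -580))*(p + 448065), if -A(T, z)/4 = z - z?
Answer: 39599629309440/3481 ≈ 1.1376e+10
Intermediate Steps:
J = 2/59 (J = 2/(-7 + (7*9 + 3)) = 2/(-7 + (63 + 3)) = 2/(-7 + 66) = 2/59 ≈ 0.033898)
A(T, z) = 0 (A(T, z) = -4*(z - z) = -4*0 = 0)
p = 116375
((-142 + J)² + A(458, -580))*(p + 448065) = ((-142 + 2/59)² + 0)*(116375 + 448065) = ((-8376/59)² + 0)*564440 = (70157376/3481 + 0)*564440 = (70157376/3481)*564440 = 39599629309440/3481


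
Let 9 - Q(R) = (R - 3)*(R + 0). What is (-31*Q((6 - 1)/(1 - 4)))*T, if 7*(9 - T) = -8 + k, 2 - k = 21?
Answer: -3410/7 ≈ -487.14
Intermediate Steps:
k = -19 (k = 2 - 1*21 = 2 - 21 = -19)
T = 90/7 (T = 9 - (-8 - 19)/7 = 9 - ⅐*(-27) = 9 + 27/7 = 90/7 ≈ 12.857)
Q(R) = 9 - R*(-3 + R) (Q(R) = 9 - (R - 3)*(R + 0) = 9 - (-3 + R)*R = 9 - R*(-3 + R))
(-31*Q((6 - 1)/(1 - 4)))*T = -31*(9 - ((6 - 1)/(1 - 4))² + 3*((6 - 1)/(1 - 4)))*(90/7) = -31*(9 - (5/(-3))² + 3*(5/(-3)))*(90/7) = -31*(9 - (5*(-⅓))² + 3*(5*(-⅓)))*(90/7) = -31*(9 - (-5/3)² + 3*(-5/3))*(90/7) = -31*(9 - 1*25/9 - 5)*(90/7) = -31*(9 - 25/9 - 5)*(90/7) = -31*11/9*(90/7) = -341/9*90/7 = -3410/7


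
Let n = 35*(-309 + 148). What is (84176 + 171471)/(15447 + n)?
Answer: 255647/9812 ≈ 26.055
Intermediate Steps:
n = -5635 (n = 35*(-161) = -5635)
(84176 + 171471)/(15447 + n) = (84176 + 171471)/(15447 - 5635) = 255647/9812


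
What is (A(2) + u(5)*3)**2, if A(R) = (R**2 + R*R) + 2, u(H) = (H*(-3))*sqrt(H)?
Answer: 10225 - 900*sqrt(5) ≈ 8212.5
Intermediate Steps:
u(H) = -3*H**(3/2) (u(H) = (-3*H)*sqrt(H) = -3*H**(3/2))
A(R) = 2 + 2*R**2 (A(R) = (R**2 + R**2) + 2 = 2*R**2 + 2 = 2 + 2*R**2)
(A(2) + u(5)*3)**2 = ((2 + 2*2**2) - 15*sqrt(5)*3)**2 = ((2 + 2*4) - 15*sqrt(5)*3)**2 = ((2 + 8) - 15*sqrt(5)*3)**2 = (10 - 45*sqrt(5))**2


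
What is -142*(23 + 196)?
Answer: -31098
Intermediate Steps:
-142*(23 + 196) = -142*219 = -1*31098 = -31098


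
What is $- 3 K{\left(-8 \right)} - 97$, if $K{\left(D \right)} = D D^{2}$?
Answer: $1439$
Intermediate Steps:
$K{\left(D \right)} = D^{3}$
$- 3 K{\left(-8 \right)} - 97 = - 3 \left(-8\right)^{3} - 97 = \left(-3\right) \left(-512\right) - 97 = 1536 - 97 = 1439$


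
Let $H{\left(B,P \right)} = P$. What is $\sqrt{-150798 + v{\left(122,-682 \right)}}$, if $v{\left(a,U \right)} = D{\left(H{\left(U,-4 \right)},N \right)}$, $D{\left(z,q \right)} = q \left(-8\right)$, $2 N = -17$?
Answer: $i \sqrt{150730} \approx 388.24 i$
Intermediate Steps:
$N = - \frac{17}{2}$ ($N = \frac{1}{2} \left(-17\right) = - \frac{17}{2} \approx -8.5$)
$D{\left(z,q \right)} = - 8 q$
$v{\left(a,U \right)} = 68$ ($v{\left(a,U \right)} = \left(-8\right) \left(- \frac{17}{2}\right) = 68$)
$\sqrt{-150798 + v{\left(122,-682 \right)}} = \sqrt{-150798 + 68} = \sqrt{-150730} = i \sqrt{150730}$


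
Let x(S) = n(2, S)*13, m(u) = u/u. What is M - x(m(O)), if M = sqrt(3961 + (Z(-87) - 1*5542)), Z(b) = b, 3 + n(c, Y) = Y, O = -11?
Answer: 26 + 2*I*sqrt(417) ≈ 26.0 + 40.841*I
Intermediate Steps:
n(c, Y) = -3 + Y
m(u) = 1
x(S) = -39 + 13*S (x(S) = (-3 + S)*13 = -39 + 13*S)
M = 2*I*sqrt(417) (M = sqrt(3961 + (-87 - 1*5542)) = sqrt(3961 + (-87 - 5542)) = sqrt(3961 - 5629) = sqrt(-1668) = 2*I*sqrt(417) ≈ 40.841*I)
M - x(m(O)) = 2*I*sqrt(417) - (-39 + 13*1) = 2*I*sqrt(417) - (-39 + 13) = 2*I*sqrt(417) - 1*(-26) = 2*I*sqrt(417) + 26 = 26 + 2*I*sqrt(417)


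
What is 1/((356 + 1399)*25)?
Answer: 1/43875 ≈ 2.2792e-5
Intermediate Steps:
1/((356 + 1399)*25) = 1/(1755*25) = 1/43875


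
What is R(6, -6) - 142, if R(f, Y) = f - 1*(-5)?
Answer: -131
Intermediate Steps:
R(f, Y) = 5 + f (R(f, Y) = f + 5 = 5 + f)
R(6, -6) - 142 = (5 + 6) - 142 = 11 - 142 = -131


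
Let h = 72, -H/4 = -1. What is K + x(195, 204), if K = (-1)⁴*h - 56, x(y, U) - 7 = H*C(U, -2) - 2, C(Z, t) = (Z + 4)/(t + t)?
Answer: -187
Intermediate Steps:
H = 4 (H = -4*(-1) = 4)
C(Z, t) = (4 + Z)/(2*t) (C(Z, t) = (4 + Z)/((2*t)) = (4 + Z)*(1/(2*t)) = (4 + Z)/(2*t))
x(y, U) = 1 - U (x(y, U) = 7 + (4*((½)*(4 + U)/(-2)) - 2) = 7 + (4*((½)*(-½)*(4 + U)) - 2) = 7 + (4*(-1 - U/4) - 2) = 7 + ((-4 - U) - 2) = 7 + (-6 - U) = 1 - U)
K = 16 (K = (-1)⁴*72 - 56 = 1*72 - 56 = 72 - 56 = 16)
K + x(195, 204) = 16 + (1 - 1*204) = 16 + (1 - 204) = 16 - 203 = -187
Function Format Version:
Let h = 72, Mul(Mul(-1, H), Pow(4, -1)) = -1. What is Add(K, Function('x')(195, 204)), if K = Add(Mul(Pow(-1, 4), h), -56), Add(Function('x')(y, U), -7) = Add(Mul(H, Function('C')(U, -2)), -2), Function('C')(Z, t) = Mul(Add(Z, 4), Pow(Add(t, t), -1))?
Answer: -187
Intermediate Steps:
H = 4 (H = Mul(-4, -1) = 4)
Function('C')(Z, t) = Mul(Rational(1, 2), Pow(t, -1), Add(4, Z)) (Function('C')(Z, t) = Mul(Add(4, Z), Pow(Mul(2, t), -1)) = Mul(Add(4, Z), Mul(Rational(1, 2), Pow(t, -1))) = Mul(Rational(1, 2), Pow(t, -1), Add(4, Z)))
Function('x')(y, U) = Add(1, Mul(-1, U)) (Function('x')(y, U) = Add(7, Add(Mul(4, Mul(Rational(1, 2), Pow(-2, -1), Add(4, U))), -2)) = Add(7, Add(Mul(4, Mul(Rational(1, 2), Rational(-1, 2), Add(4, U))), -2)) = Add(7, Add(Mul(4, Add(-1, Mul(Rational(-1, 4), U))), -2)) = Add(7, Add(Add(-4, Mul(-1, U)), -2)) = Add(7, Add(-6, Mul(-1, U))) = Add(1, Mul(-1, U)))
K = 16 (K = Add(Mul(Pow(-1, 4), 72), -56) = Add(Mul(1, 72), -56) = Add(72, -56) = 16)
Add(K, Function('x')(195, 204)) = Add(16, Add(1, Mul(-1, 204))) = Add(16, Add(1, -204)) = Add(16, -203) = -187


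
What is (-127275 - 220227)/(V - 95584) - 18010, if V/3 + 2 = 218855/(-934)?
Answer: -1619452059382/89937625 ≈ -18006.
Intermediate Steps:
V = -662169/934 (V = -6 + 3*(218855/(-934)) = -6 + 3*(218855*(-1/934)) = -6 + 3*(-218855/934) = -6 - 656565/934 = -662169/934 ≈ -708.96)
(-127275 - 220227)/(V - 95584) - 18010 = (-127275 - 220227)/(-662169/934 - 95584) - 18010 = -347502/(-89937625/934) - 18010 = -347502*(-934/89937625) - 18010 = 324566868/89937625 - 18010 = -1619452059382/89937625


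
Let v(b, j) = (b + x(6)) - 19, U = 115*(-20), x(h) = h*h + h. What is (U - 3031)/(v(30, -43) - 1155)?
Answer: 5331/1102 ≈ 4.8376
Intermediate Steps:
x(h) = h + h² (x(h) = h² + h = h + h²)
U = -2300
v(b, j) = 23 + b (v(b, j) = (b + 6*(1 + 6)) - 19 = (b + 6*7) - 19 = (b + 42) - 19 = (42 + b) - 19 = 23 + b)
(U - 3031)/(v(30, -43) - 1155) = (-2300 - 3031)/((23 + 30) - 1155) = -5331/(53 - 1155) = -5331/(-1102) = -5331*(-1/1102) = 5331/1102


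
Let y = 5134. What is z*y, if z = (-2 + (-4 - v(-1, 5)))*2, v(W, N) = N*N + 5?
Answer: -369648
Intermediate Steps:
v(W, N) = 5 + N² (v(W, N) = N² + 5 = 5 + N²)
z = -72 (z = (-2 + (-4 - (5 + 5²)))*2 = (-2 + (-4 - (5 + 25)))*2 = (-2 + (-4 - 1*30))*2 = (-2 + (-4 - 30))*2 = (-2 - 34)*2 = -36*2 = -72)
z*y = -72*5134 = -369648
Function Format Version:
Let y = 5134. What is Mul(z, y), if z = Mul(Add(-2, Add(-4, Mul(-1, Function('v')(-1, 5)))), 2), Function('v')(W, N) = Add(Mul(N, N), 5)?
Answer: -369648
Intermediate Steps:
Function('v')(W, N) = Add(5, Pow(N, 2)) (Function('v')(W, N) = Add(Pow(N, 2), 5) = Add(5, Pow(N, 2)))
z = -72 (z = Mul(Add(-2, Add(-4, Mul(-1, Add(5, Pow(5, 2))))), 2) = Mul(Add(-2, Add(-4, Mul(-1, Add(5, 25)))), 2) = Mul(Add(-2, Add(-4, Mul(-1, 30))), 2) = Mul(Add(-2, Add(-4, -30)), 2) = Mul(Add(-2, -34), 2) = Mul(-36, 2) = -72)
Mul(z, y) = Mul(-72, 5134) = -369648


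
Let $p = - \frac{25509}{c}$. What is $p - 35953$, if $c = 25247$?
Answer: $- \frac{907730900}{25247} \approx -35954.0$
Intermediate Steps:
$p = - \frac{25509}{25247} \approx -1.0104$
$p - 35953 = - \frac{25509}{25247} - 35953 = - \frac{907730900}{25247}$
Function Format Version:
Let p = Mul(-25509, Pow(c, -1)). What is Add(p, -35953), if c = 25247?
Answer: Rational(-907730900, 25247) ≈ -35954.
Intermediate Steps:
p = Rational(-25509, 25247) (p = Mul(-25509, Pow(25247, -1)) = Mul(-25509, Rational(1, 25247)) = Rational(-25509, 25247) ≈ -1.0104)
Add(p, -35953) = Add(Rational(-25509, 25247), -35953) = Rational(-907730900, 25247)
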